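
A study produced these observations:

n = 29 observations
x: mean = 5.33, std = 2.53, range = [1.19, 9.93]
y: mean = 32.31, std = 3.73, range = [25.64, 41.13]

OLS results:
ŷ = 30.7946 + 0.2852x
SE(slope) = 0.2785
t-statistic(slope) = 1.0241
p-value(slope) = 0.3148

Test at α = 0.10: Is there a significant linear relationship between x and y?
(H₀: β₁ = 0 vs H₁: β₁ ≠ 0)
p-value = 0.3148 ≥ α = 0.10, so we fail to reject H₀. The relationship is not significant.

Hypothesis test for the slope coefficient:

H₀: β₁ = 0 (no linear relationship)
H₁: β₁ ≠ 0 (linear relationship exists)

Test statistic: t = β̂₁ / SE(β̂₁) = 0.2852 / 0.2785 = 1.0241

The p-value (0.3148) is the probability, under H₀, of a t-statistic at least as extreme as |t| = 1.0241 (two-sided, df = n − 2 = 27).

Decision rule: reject H₀ if p-value < α.
p-value = 0.3148 ≥ α = 0.10 → fail to reject H₀.

There is not sufficient evidence at the 10% significance level to conclude that a linear relationship exists between x and y.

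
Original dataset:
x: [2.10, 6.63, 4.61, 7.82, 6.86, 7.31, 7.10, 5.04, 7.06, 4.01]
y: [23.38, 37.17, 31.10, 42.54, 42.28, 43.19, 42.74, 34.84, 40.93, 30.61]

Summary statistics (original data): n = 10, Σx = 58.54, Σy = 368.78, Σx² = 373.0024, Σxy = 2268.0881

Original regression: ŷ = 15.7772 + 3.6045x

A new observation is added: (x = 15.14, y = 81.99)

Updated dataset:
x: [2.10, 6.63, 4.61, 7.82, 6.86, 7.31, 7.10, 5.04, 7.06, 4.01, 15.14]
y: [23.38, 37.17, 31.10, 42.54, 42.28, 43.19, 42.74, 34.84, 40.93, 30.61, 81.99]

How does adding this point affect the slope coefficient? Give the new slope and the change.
Adding the point moves β₁ from 3.6045 to 4.5085, i.e. it increases by 0.9040 (+25.1%).

x = 15.14 lies well outside the original x-range [2.10, 7.82] (x̄ ≈ 5.85), so this observation has high leverage and can move the slope substantially.

Step 1: Update the sums with the new point (n goes from 10 to 11)
Σx  = 58.54 + 15.14 = 73.68
Σy  = 368.78 + 81.99 = 450.77
Σx² = 373.0024 + 15.14² = 373.0024 + 229.2196 = 602.2220
Σxy = 2268.0881 + 15.14×81.99 = 2268.0881 + 1241.3286 = 3509.4167

Step 2: Recompute the slope with b₁ = (nΣxy − ΣxΣy) / (nΣx² − (Σx)²)
Numerator   = 11×3509.4167 − 73.68×450.77 = 38603.5837 − 33212.7336 = 5390.8501
Denominator = 11×602.2220 − 73.68² = 6624.4420 − 5428.7424 = 1195.6996
b₁(new) = 5390.8501 / 1195.6996 = 4.5085

(Same formula on the original sums: (10×2268.0881 − 58.54×368.78) / (10×373.0024 − 58.54²) = 1092.4998 / 303.0924 = 3.6045, matching the given fit.)

Step 3: Change in slope
Δβ₁ = 4.5085 − 3.6045 = +0.9040
Relative change = +0.9040 / 3.6045 × 100% = +25.1%
→ the slope increases when the point is added.

Because the point sits above the extension of the original line at a high-leverage x, it tilts the fit up.
In practice: check such a point for data-entry or measurement error.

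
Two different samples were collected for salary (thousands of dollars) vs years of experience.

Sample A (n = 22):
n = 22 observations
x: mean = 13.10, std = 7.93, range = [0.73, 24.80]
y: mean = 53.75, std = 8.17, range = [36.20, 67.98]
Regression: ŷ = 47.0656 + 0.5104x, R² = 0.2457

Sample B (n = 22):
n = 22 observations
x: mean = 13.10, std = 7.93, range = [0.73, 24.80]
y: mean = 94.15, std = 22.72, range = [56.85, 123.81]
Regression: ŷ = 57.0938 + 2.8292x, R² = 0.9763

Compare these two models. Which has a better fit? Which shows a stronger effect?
Model B has the better fit (R² = 0.9763 vs 0.2457). Model B shows the stronger effect (|β₁| = 2.8292 vs 0.5104).

Model Comparison:

Which explains more variance? (R²)
- Model A: R² = 0.2457 → 24.57% of variance in salary explained
- Model B: R² = 0.9763 → 97.63% of variance in salary explained
- 0.9763 > 0.2457 → Model B has the better fit

Which has the larger per-year effect? (|β₁|)
- Model A: β₁ = 0.5104 → predicted salary rises 0.5104 thousand dollars per additional year of experience
- Model B: β₁ = 2.8292 → predicted salary rises 2.8292 thousand dollars per additional year of experience
- |0.5104| < |2.8292| → Model B shows the stronger marginal effect

Note: The two samples could reflect different populations, time periods, or measurement quality.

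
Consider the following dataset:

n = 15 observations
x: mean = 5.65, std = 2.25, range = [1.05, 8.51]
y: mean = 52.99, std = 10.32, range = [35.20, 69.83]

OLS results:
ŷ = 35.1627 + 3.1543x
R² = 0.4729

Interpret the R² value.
About 47.29% of the variability in y is accounted for by the regression on x (R² = 0.4729) — a moderate linear fit.

R² (coefficient of determination) measures the proportion of variance in y explained by the regression model.

Here R² = 0.4729:
- Explained: 47.29% of the variation in y
- Unexplained (residual): 100% − 47.29% = 52.71%
- Rule of thumb (below 0.3 weak; 0.3 to below 0.7 moderate; 0.7 and above strong) → moderate

Note: R² says nothing about causation, and a high R² does not by itself mean the linear form is appropriate — check the residuals.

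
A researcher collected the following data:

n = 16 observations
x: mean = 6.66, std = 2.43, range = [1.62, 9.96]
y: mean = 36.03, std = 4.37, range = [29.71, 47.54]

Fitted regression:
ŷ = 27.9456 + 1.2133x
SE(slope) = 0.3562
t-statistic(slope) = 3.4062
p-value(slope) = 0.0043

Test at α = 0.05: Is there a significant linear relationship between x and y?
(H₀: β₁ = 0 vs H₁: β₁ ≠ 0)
Since p-value = 0.0043 < α = 0.05, reject H₀ — the slope is significantly different from 0.

Hypothesis test for the slope coefficient:

H₀: β₁ = 0 (no linear relationship)
H₁: β₁ ≠ 0 (linear relationship exists)

Test statistic: t = β̂₁ / SE(β̂₁) = 1.2133 / 0.3562 = 3.4062

The p-value (0.0043) is the probability, under H₀, of a t-statistic at least as extreme as |t| = 3.4062 (two-sided, df = n − 2 = 14).

Decision rule: reject H₀ if p-value < α.
p-value = 0.0043 < α = 0.05 → reject H₀.

There is sufficient evidence at the 5% significance level to conclude that a linear relationship exists between x and y.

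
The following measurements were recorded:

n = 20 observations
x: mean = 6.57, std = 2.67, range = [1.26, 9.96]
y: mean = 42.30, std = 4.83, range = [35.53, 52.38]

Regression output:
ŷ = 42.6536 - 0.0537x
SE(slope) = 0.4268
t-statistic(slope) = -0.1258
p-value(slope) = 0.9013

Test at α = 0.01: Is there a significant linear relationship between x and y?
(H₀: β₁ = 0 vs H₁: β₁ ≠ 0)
Fail to reject H₀: p-value = 0.9013 ≥ α = 0.01. The linear relationship is not significant at the 1% level.

Hypothesis test for the slope coefficient:

H₀: β₁ = 0 (no linear relationship)
H₁: β₁ ≠ 0 (linear relationship exists)

Test statistic: t = β̂₁ / SE(β̂₁) = -0.0537 / 0.4268 = -0.1258

The p-value (0.9013) is the probability, under H₀, of a t-statistic at least as extreme as |t| = 0.1258 (two-sided, df = n − 2 = 18).

Decision rule: reject H₀ if p-value < α.
p-value = 0.9013 ≥ α = 0.01 → fail to reject H₀.

Conclusion: the linear association between x and y is not significant at the 1% level.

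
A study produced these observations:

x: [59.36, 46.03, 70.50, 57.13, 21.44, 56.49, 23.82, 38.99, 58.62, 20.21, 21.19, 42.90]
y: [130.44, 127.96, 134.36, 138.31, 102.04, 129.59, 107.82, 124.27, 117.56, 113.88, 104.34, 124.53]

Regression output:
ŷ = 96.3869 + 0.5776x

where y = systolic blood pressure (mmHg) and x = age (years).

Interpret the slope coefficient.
On average, blood pressure is about 0.5776 mmHg higher for every extra year of age.

The slope β₁ = 0.5776 gives the rate at which the fitted blood pressure changes with age.

Interpretation:
- Age up by 1 year → predicted blood pressure increases by 0.5776 mmHg
- The effect is assumed constant over the observed range of x (linearity)

The intercept β₀ = 96.3869 is the predicted blood pressure when age = 0; since the smallest observed x is 20.21, this is an extrapolation and mainly anchors the line.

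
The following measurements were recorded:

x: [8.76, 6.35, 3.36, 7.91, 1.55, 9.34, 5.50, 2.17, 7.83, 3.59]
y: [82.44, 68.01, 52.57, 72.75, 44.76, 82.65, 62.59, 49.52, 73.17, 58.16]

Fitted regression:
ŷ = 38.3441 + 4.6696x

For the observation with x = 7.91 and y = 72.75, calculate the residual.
Residual = -2.5306

The residual is the difference between the actual value and the predicted value:

Residual = y - ŷ

Step 1: Calculate predicted value
ŷ = 38.3441 + 4.6696 × 7.91
ŷ = 75.2806

Step 2: Calculate residual
Residual = 72.75 - 75.2806
Residual = -2.5306

The residual is negative, so the observed y = 72.75 sits below the regression line (the line overestimates it by 2.5306).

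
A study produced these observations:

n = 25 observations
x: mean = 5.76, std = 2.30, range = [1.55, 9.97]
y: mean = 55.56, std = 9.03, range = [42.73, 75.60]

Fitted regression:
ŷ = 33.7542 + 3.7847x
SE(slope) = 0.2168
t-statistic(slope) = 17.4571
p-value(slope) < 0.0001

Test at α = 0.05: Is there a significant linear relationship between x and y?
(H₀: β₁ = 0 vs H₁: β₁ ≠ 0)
Reject H₀: p-value < 0.0001 < α = 0.05. The linear relationship is significant at the 5% level.

Hypothesis test for the slope coefficient:

H₀: β₁ = 0 (no linear relationship)
H₁: β₁ ≠ 0 (linear relationship exists)

Test statistic: t = β̂₁ / SE(β̂₁) = 3.7847 / 0.2168 = 17.4571

With df = 23, the two-sided p-value for |t| = 17.4571 is <0.0001.

Decision rule: reject H₀ if p-value < α.
p-value < 0.0001 < α = 0.05 → reject H₀.

Conclusion: the linear association between x and y is significant at the 5% level.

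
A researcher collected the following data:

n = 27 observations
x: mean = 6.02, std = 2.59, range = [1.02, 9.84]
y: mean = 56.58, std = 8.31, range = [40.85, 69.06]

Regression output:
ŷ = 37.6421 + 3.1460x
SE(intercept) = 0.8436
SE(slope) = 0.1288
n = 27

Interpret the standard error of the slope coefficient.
SE(slope) = 0.1288 measures the uncertainty in the estimated slope. The coefficient is estimated precisely (SE/|β̂₁| = 4.1%).

What SE measures:
- The standard error quantifies the sampling variability of the coefficient estimate
- It is the estimated standard deviation of β̂₁ across hypothetical repeated samples of the same size
- Smaller SE → more precise estimate

Relative precision:
- SE / |β̂₁| = 0.1288 / 3.1460 = 4.1%
- Rule of thumb (under 20%: precise; 20% to under 50%: moderately precise; 50% or more: imprecise) → precise

Link to the t-test: t = β̂₁ / SE(β̂₁) = 3.1460 / 0.1288 = 24.4255, the statistic for H₀: β₁ = 0.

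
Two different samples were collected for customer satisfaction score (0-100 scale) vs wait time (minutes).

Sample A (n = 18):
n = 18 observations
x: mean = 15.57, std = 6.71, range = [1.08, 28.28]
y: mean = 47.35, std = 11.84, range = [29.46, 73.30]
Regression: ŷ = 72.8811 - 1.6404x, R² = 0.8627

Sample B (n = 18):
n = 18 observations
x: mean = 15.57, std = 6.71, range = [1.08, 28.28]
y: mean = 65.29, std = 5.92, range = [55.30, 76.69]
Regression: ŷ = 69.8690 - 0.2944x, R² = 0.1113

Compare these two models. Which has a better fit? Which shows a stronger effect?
Model A has the better fit (R² = 0.8627 vs 0.1113). Model A shows the stronger effect (|β₁| = 1.6404 vs 0.2944).

Model Comparison:

Which explains more variance? (R²)
- Model A: R² = 0.8627 → 86.27% of variance in satisfaction score explained
- Model B: R² = 0.1113 → 11.13% of variance in satisfaction score explained
- 0.8627 > 0.1113 → Model A has the better fit

Strength of effect — compare |β₁|:
- Model A: β₁ = -1.6404 → predicted satisfaction score falls 1.6404 points per additional minute of wait time
- Model B: β₁ = -0.2944 → predicted satisfaction score falls 0.2944 points per additional minute of wait time
- |-1.6404| > |-0.2944| → Model A shows the stronger marginal effect

Notes:
- R² measures how tightly points cluster around the line; β₁ measures how steep the line is — they answer different questions.
- A better fit (higher R²) doesn't necessarily mean a more important relationship.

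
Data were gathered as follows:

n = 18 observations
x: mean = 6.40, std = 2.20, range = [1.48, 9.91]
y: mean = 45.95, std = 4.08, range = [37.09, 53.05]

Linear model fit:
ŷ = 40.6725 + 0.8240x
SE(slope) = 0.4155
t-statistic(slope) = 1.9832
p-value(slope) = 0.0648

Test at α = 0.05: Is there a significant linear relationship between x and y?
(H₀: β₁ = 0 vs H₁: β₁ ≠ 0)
Since p-value = 0.0648 ≥ α = 0.05, fail to reject H₀ — the slope is not significantly different from 0.

Hypothesis test for the slope coefficient:

H₀: β₁ = 0 (no linear relationship)
H₁: β₁ ≠ 0 (linear relationship exists)

Test statistic: t = β̂₁ / SE(β̂₁) = 0.8240 / 0.4155 = 1.9832

With df = 16, the two-sided p-value for |t| = 1.9832 is 0.0648.

Decision rule: reject H₀ if p-value < α.
p-value = 0.0648 ≥ α = 0.05 → fail to reject H₀.

At α = 0.05 the data do not provide convincing evidence of a nonzero slope.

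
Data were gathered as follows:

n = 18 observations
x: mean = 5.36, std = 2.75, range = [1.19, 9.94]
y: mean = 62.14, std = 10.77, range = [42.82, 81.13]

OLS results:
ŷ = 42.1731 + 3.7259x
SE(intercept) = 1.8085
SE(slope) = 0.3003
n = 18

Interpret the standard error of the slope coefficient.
SE(β̂₁) = 0.3003 is the estimated standard deviation of the slope estimate across repeated samples; relative to β̂₁ = 3.7259 that is 8.1%, a precise estimate.

SE(β̂₁) = s / √Sxx, where s is the residual standard deviation and Sxx = Σ(x − x̄)². It is the yardstick for how far β̂₁ = 3.7259 could plausibly be from the true slope.

Relative precision:
- SE / |β̂₁| = 0.3003 / 3.7259 = 8.1%
- Rule of thumb (under 20%: precise; 20% to under 50%: moderately precise; 50% or more: imprecise) → precise

Rough 95% range (±2 SE): 3.7259 ± 0.6006 → (3.1253, 4.3265).

What drives SE(β̂₁): more residual scatter → larger SE.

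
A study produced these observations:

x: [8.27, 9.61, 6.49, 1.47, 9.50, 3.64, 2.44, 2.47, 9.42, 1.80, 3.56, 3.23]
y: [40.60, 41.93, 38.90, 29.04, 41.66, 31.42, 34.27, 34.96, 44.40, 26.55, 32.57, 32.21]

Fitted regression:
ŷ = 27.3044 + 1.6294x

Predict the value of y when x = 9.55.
ŷ = 42.8652

Plug x = 9.55 into the fitted line:

ŷ = 27.3044 + 1.6294 × 9.55
ŷ = 27.3044 + 15.5608
ŷ = 42.8652

This is a point prediction; actual observations scatter around it by roughly the residual standard deviation.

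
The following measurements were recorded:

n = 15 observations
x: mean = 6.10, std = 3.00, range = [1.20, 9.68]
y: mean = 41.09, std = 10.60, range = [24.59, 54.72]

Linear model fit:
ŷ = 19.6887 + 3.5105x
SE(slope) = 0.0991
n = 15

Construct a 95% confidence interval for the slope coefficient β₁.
The 95% CI for β₁ is (3.2964, 3.7246)

Confidence interval for the slope:

The 95% CI for β₁ is: β̂₁ ± t*(α/2, n-2) × SE(β̂₁)

Step 1: Find critical t-value
- Confidence level = 0.95
- Degrees of freedom = n - 2 = 15 - 2 = 13
- t*(α/2, 13) = 2.1604

Step 2: Calculate margin of error
Margin = 2.1604 × 0.0991 = 0.2141

Step 3: Construct interval
CI = 3.5105 ± 0.2141
CI = (3.2964, 3.7246)

Interpretation: We are 95% confident that the true slope β₁ lies between 3.2964 and 3.7246.
Both endpoints are positive, so the data support a genuinely positive slope at this confidence level.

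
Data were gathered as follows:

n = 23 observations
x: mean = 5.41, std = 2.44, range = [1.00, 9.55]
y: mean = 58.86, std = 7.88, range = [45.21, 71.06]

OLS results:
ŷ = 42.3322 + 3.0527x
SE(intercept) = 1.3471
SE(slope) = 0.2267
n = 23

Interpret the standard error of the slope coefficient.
The slope 3.0527 is pinned down to within about ±0.2267 (one SE) by these data — relative uncertainty 7.4%, i.e. precise.

What SE measures:
- The standard error quantifies the sampling variability of the coefficient estimate
- It is the estimated standard deviation of β̂₁ across hypothetical repeated samples of the same size
- Smaller SE → more precise estimate

Relative precision:
- SE / |β̂₁| = 0.2267 / 3.0527 = 7.4%
- Rule of thumb (under 20%: precise; 20% to under 50%: moderately precise; 50% or more: imprecise) → precise

Rough 95% range (±2 SE): 3.0527 ± 0.4534 → (2.5993, 3.5061).

What drives SE(β̂₁): larger n (here n = 23) → smaller SE; wider spread of x values → smaller SE.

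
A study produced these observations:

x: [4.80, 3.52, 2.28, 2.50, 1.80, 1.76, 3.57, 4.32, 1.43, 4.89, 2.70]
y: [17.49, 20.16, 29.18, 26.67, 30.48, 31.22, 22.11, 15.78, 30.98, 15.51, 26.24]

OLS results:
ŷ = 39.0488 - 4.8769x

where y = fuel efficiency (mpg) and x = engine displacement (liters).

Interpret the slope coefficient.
On average, fuel efficiency is about 4.8769 mpg lower for every extra liter of engine displacement.

β₁ = -4.8769 is the change in predicted fuel efficiency (mpg) per additional liter of engine displacement.

Interpretation:
- Engine displacement up by 1 liter → predicted fuel efficiency decreases by 4.8769 mpg
- The effect is assumed constant over the observed range of x (linearity)
- The slope describes association in these data, not necessarily a causal effect

(β₀ = 39.0488 is the fitted value at x = 0 and is not part of the slope interpretation.)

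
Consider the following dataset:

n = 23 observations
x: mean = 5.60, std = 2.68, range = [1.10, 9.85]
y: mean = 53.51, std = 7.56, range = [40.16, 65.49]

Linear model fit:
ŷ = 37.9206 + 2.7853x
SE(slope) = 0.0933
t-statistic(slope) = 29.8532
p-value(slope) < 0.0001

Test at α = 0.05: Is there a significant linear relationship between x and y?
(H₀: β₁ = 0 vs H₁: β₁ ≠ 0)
Reject H₀: p-value < 0.0001 < α = 0.05. The linear relationship is significant at the 5% level.

Hypothesis test for the slope coefficient:

H₀: β₁ = 0 (no linear relationship)
H₁: β₁ ≠ 0 (linear relationship exists)

Test statistic: t = β̂₁ / SE(β̂₁) = 2.7853 / 0.0933 = 29.8532

With df = 21, the two-sided p-value for |t| = 29.8532 is <0.0001.

Decision rule: reject H₀ if p-value < α.
p-value < 0.0001 < α = 0.05 → reject H₀.

At α = 0.05 the data do provide convincing evidence of a nonzero slope.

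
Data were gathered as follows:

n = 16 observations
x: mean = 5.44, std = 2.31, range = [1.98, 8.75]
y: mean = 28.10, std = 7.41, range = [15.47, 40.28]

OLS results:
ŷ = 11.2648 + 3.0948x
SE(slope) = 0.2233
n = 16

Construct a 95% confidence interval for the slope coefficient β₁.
The 95% CI for β₁ is (2.6159, 3.5737)

Confidence interval for the slope:

The 95% CI for β₁ is: β̂₁ ± t*(α/2, n-2) × SE(β̂₁)

Step 1: Find critical t-value
- Confidence level = 0.95
- Degrees of freedom = n - 2 = 16 - 2 = 14
- t*(α/2, 14) = 2.1448

Step 2: Calculate margin of error
Margin = 2.1448 × 0.2233 = 0.4789

Step 3: Construct interval
CI = 3.0948 ± 0.4789
CI = (2.6159, 3.5737)

Interpretation: each one-unit increase in x is associated with a change in mean y of between 2.6159 and 3.5737, with 95% confidence.
The interval does not include 0, suggesting a significant linear relationship.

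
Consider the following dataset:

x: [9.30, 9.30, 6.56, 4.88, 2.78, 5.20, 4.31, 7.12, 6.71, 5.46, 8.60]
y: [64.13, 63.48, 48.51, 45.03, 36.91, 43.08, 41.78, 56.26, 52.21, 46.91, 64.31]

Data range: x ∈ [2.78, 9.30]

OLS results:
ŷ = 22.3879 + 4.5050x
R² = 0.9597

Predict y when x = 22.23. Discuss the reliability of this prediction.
The equation gives ŷ = 122.5341; however x = 22.23 is 12.93 units above the observed range, so this extrapolated value should not be trusted.

Prediction calculation:
ŷ = 22.3879 + 4.5050 × 22.23
ŷ = 122.5341

Reliability:
- Data range: x ∈ [2.78, 9.30]
- Prediction point: x = 22.23 is 12.93 units above the observed range → this is EXTRAPOLATION, not interpolation

Why that matters here:
- There are no observations near this x to validate the fitted line there
- R² describes fit only over the sampled x values; it says nothing about behaviour beyond them
- Real relationships often flatten, saturate, or turn nonlinear at extremes

Report the number if required, but flag clearly that it is an extrapolation.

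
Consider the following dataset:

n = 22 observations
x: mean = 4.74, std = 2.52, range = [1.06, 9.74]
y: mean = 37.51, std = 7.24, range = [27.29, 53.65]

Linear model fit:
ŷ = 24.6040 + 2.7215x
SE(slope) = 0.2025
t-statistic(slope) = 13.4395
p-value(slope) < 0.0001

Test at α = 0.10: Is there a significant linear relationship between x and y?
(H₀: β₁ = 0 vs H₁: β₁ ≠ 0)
Since p-value < 0.0001 < α = 0.10, reject H₀ — the slope is significantly different from 0.

Hypothesis test for the slope coefficient:

H₀: β₁ = 0 (no linear relationship)
H₁: β₁ ≠ 0 (linear relationship exists)

Test statistic: t = β̂₁ / SE(β̂₁) = 2.7215 / 0.2025 = 13.4395

The p-value (<0.0001) is the probability, under H₀, of a t-statistic at least as extreme as |t| = 13.4395 (two-sided, df = n − 2 = 20).

Decision rule: reject H₀ if p-value < α.
p-value < 0.0001 < α = 0.10 → reject H₀.

Conclusion: the linear association between x and y is significant at the 10% level.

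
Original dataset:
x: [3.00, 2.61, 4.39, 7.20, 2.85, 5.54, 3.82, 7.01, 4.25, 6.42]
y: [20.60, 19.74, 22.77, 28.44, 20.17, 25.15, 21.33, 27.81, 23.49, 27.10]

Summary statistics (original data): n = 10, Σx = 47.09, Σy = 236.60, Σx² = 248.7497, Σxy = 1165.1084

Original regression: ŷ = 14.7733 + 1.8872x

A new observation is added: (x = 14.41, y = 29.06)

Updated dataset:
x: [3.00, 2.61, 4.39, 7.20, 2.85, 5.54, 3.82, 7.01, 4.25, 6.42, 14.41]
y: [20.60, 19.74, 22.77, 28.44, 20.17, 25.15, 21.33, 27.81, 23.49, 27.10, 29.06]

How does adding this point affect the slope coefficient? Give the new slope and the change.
Adding the point moves β₁ from 1.8872 to 0.8758, i.e. it decreases by 1.0114 (-53.6%).

The new point has HIGH LEVERAGE: x = 14.41 is far from the original mean x̄ = 47.09/10 ≈ 4.71 (original range [2.61, 7.20]).

Step 1: Update the sums with the new point (n goes from 10 to 11)
Σx  = 47.09 + 14.41 = 61.50
Σy  = 236.60 + 29.06 = 265.66
Σx² = 248.7497 + 14.41² = 248.7497 + 207.6481 = 456.3978
Σxy = 1165.1084 + 14.41×29.06 = 1165.1084 + 418.7546 = 1583.8630

Step 2: Recompute the slope with b₁ = (nΣxy − ΣxΣy) / (nΣx² − (Σx)²)
Numerator   = 11×1583.8630 − 61.50×265.66 = 17422.4930 − 16338.0900 = 1084.4030
Denominator = 11×456.3978 − 61.50² = 5020.3758 − 3782.2500 = 1238.1258
b₁(new) = 1084.4030 / 1238.1258 = 0.8758

(Same formula on the original sums: (10×1165.1084 − 47.09×236.60) / (10×248.7497 − 47.09²) = 509.5900 / 270.0289 = 1.8872, matching the given fit.)

Step 3: Change in slope
Δβ₁ = 0.8758 − 1.8872 = -1.0114
Relative change = -1.0114 / 1.8872 × 100% = -53.6%
→ the slope decreases when the point is added.

Because the point sits below the extension of the original line at a high-leverage x, it tilts the fit down.
In practice: check such a point for data-entry or measurement error.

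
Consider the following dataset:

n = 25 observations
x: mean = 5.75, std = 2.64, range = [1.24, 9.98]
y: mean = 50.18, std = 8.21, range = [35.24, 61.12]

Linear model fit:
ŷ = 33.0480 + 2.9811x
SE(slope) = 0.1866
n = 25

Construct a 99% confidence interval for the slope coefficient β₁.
The 99% CI for β₁ is (2.4573, 3.5049)

Confidence interval for the slope:

The 99% CI for β₁ is: β̂₁ ± t*(α/2, n-2) × SE(β̂₁)

Step 1: Find critical t-value
- Confidence level = 0.99
- Degrees of freedom = n - 2 = 25 - 2 = 23
- t*(α/2, 23) = 2.8073

Step 2: Calculate margin of error
Margin = 2.8073 × 0.1866 = 0.5238

Step 3: Construct interval
CI = 2.9811 ± 0.5238
CI = (2.4573, 3.5049)

Interpretation: intervals built this way capture the true β₁ in 99% of repeated samples; here the plausible range for the per-unit effect of x on y is 2.4573 to 3.5049.
The interval does not include 0, suggesting a significant linear relationship.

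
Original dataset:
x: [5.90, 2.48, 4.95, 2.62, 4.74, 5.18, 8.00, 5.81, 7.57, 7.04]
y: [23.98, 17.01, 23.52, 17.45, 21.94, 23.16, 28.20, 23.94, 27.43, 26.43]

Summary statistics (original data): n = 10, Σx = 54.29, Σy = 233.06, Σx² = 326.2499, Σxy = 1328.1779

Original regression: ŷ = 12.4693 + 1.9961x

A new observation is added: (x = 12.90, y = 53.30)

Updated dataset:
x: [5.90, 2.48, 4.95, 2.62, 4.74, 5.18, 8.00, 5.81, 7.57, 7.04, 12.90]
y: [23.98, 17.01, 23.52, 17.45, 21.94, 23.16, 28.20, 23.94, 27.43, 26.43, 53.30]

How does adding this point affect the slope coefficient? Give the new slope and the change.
New slope β₁ = 3.2414 versus 1.9961 before: a change of +1.2453 (+62.4%).

The new point has HIGH LEVERAGE: x = 12.90 is far from the original mean x̄ = 54.29/10 ≈ 5.43 (original range [2.48, 8.00]).

Step 1: Update the sums with the new point (n goes from 10 to 11)
Σx  = 54.29 + 12.90 = 67.19
Σy  = 233.06 + 53.30 = 286.36
Σx² = 326.2499 + 12.90² = 326.2499 + 166.4100 = 492.6599
Σxy = 1328.1779 + 12.90×53.30 = 1328.1779 + 687.5700 = 2015.7479

Step 2: Recompute the slope with b₁ = (nΣxy − ΣxΣy) / (nΣx² − (Σx)²)
Numerator   = 11×2015.7479 − 67.19×286.36 = 22173.2269 − 19240.5284 = 2932.6985
Denominator = 11×492.6599 − 67.19² = 5419.2589 − 4514.4961 = 904.7628
b₁(new) = 2932.6985 / 904.7628 = 3.2414

(Same formula on the original sums: (10×1328.1779 − 54.29×233.06) / (10×326.2499 − 54.29²) = 628.9516 / 315.0949 = 1.9961, matching the given fit.)

Step 3: Change in slope
Δβ₁ = 3.2414 − 1.9961 = +1.2453
Relative change = +1.2453 / 1.9961 × 100% = +62.4%
→ the slope increases when the point is added.

Because the point sits above the extension of the original line at a high-leverage x, it tilts the fit up.
In practice: examine leverage (hᵢ) and Cook's distance rather than deleting it automatically.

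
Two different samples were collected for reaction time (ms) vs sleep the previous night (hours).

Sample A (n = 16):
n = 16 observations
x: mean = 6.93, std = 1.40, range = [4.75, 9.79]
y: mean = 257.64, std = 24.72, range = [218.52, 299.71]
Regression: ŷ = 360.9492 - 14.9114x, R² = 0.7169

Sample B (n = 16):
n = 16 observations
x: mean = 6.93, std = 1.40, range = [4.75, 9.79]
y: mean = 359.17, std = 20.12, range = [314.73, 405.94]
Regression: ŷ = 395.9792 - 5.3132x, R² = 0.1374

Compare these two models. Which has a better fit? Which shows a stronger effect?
Model A has the better fit (R² = 0.7169 vs 0.1374). Model A shows the stronger effect (|β₁| = 14.9114 vs 5.3132).

Model Comparison:

Which explains more variance? (R²)
- Model A: R² = 0.7169 → 71.69% of variance in reaction time explained
- Model B: R² = 0.1374 → 13.74% of variance in reaction time explained
- 0.7169 > 0.1374 → Model A has the better fit

Effect size (slope magnitude):
- Model A: β₁ = -14.9114 → predicted reaction time falls 14.9114 ms per additional hour of sleep
- Model B: β₁ = -5.3132 → predicted reaction time falls 5.3132 ms per additional hour of sleep
- |-14.9114| > |-5.3132| → Model A shows the stronger marginal effect

Note: A better fit (higher R²) doesn't necessarily mean a more important relationship.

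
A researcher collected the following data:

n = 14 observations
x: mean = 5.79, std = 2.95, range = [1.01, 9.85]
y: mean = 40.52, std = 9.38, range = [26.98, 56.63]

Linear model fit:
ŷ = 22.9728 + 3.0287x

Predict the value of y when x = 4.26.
ŷ = 35.8751

x = 4.26 lies inside the observed range [1.01, 9.85], so the fitted equation applies directly:

ŷ = 22.9728 + 3.0287 × 4.26
ŷ = 22.9728 + 12.9023
ŷ = 35.8751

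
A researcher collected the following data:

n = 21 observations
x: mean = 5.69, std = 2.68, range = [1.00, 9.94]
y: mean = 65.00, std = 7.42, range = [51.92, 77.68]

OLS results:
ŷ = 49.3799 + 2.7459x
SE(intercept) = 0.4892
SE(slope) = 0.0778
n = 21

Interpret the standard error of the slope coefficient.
SE(slope) = 0.0778 measures the uncertainty in the estimated slope. The coefficient is estimated precisely (SE/|β̂₁| = 2.8%).

SE(β̂₁) = 0.0778 says: if we drew many samples of n = 21 from the same population and refit each time, the fitted slopes would scatter with a standard deviation of roughly 0.0778 around the true β₁.

Relative precision:
- SE / |β̂₁| = 0.0778 / 2.7459 = 2.8%
- Rule of thumb (under 20%: precise; 20% to under 50%: moderately precise; 50% or more: imprecise) → precise

Link to interval estimation: a confidence interval for β₁ is β̂₁ ± t* × 0.0778, so SE sets the half-width per unit of t*.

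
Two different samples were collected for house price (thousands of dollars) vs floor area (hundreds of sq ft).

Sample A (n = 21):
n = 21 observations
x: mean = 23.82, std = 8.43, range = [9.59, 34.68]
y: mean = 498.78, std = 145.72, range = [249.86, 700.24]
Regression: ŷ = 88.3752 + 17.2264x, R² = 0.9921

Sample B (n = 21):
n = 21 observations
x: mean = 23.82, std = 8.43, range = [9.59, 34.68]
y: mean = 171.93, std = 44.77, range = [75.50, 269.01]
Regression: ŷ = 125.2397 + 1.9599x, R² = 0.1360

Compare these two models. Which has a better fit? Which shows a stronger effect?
Model A has the better fit (R² = 0.9921 vs 0.1360). Model A shows the stronger effect (|β₁| = 17.2264 vs 1.9599).

Model Comparison:

Which explains more variance? (R²)
- Model A: R² = 0.9921 → 99.21% of variance in house price explained
- Model B: R² = 0.1360 → 13.60% of variance in house price explained
- 0.9921 > 0.1360 → Model A has the better fit

Effect size (slope magnitude):
- Model A: β₁ = 17.2264 → predicted house price rises 17.2264 thousand dollars per additional hundred sq ft of floor area
- Model B: β₁ = 1.9599 → predicted house price rises 1.9599 thousand dollars per additional hundred sq ft of floor area
- |17.2264| > |1.9599| → Model A shows the stronger marginal effect

Note: The two samples could reflect different populations, time periods, or measurement quality.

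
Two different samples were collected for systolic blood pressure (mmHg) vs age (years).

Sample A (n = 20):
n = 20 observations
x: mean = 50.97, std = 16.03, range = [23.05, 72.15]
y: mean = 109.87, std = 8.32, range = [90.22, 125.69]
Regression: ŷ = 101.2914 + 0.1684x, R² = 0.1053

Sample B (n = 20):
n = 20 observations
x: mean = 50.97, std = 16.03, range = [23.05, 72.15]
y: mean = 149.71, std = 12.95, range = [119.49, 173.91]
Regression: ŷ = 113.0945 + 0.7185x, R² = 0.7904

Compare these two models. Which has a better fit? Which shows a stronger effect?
Model B has the better fit (R² = 0.7904 vs 0.1053). Model B shows the stronger effect (|β₁| = 0.7185 vs 0.1684).

Model Comparison:

Fit — compare R²:
- Model A: R² = 0.1053 → 10.53% of variance in blood pressure explained
- Model B: R² = 0.7904 → 79.04% of variance in blood pressure explained
- 0.7904 > 0.1053 → Model B has the better fit

Effect size (slope magnitude):
- Model A: β₁ = 0.1684 → predicted blood pressure rises 0.1684 mmHg per additional year of age
- Model B: β₁ = 0.7185 → predicted blood pressure rises 0.7185 mmHg per additional year of age
- |0.1684| < |0.7185| → Model B shows the stronger marginal effect

Note: R² measures how tightly points cluster around the line; β₁ measures how steep the line is — they answer different questions.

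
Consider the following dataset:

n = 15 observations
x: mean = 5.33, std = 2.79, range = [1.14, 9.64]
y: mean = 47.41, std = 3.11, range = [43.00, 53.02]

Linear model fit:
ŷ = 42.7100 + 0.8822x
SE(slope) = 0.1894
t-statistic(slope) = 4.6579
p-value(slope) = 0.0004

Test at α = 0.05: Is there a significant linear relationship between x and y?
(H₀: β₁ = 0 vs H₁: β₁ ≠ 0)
p-value = 0.0004 < α = 0.05, so we reject H₀. The relationship is significant.

Hypothesis test for the slope coefficient:

H₀: β₁ = 0 (no linear relationship)
H₁: β₁ ≠ 0 (linear relationship exists)

Test statistic: t = β̂₁ / SE(β̂₁) = 0.8822 / 0.1894 = 4.6579

With df = 13, the two-sided p-value for |t| = 4.6579 is 0.0004.

Decision rule: reject H₀ if p-value < α.
p-value = 0.0004 < α = 0.05 → reject H₀.

There is sufficient evidence at the 5% significance level to conclude that a linear relationship exists between x and y.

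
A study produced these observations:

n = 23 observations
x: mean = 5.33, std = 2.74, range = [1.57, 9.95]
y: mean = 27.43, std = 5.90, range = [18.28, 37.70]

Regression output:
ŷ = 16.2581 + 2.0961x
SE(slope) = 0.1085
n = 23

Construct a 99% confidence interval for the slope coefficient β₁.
The 99% CI for β₁ is (1.7889, 2.4033)

Confidence interval for the slope:

The 99% CI for β₁ is: β̂₁ ± t*(α/2, n-2) × SE(β̂₁)

Step 1: Find critical t-value
- Confidence level = 0.99
- Degrees of freedom = n - 2 = 23 - 2 = 21
- t*(α/2, 21) = 2.8314

Step 2: Calculate margin of error
Margin = 2.8314 × 0.1085 = 0.3072

Step 3: Construct interval
CI = 2.0961 ± 0.3072
CI = (1.7889, 2.4033)

Interpretation: intervals built this way capture the true β₁ in 99% of repeated samples; here the plausible range for the per-unit effect of x on y is 1.7889 to 2.4033.
The interval does not include 0, suggesting a significant linear relationship.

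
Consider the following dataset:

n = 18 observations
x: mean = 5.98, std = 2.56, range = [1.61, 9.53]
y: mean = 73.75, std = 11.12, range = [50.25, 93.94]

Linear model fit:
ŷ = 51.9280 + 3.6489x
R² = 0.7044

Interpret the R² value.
R² = 0.7044 means 70.44% of the variation in y is explained by the linear relationship with x. This indicates a strong fit.

R² = 1 − SS_res/SS_tot compares the residual scatter to the total scatter of y about its mean.

Here R² = 0.7044:
- Explained: 70.44% of the variation in y
- Unexplained (residual): 100% − 70.44% = 29.56%
- Rule of thumb (below 0.3 weak; 0.3 to below 0.7 moderate; 0.7 and above strong) → strong

Equivalently, for simple linear regression R² = r², so |r| = √0.7044 ≈ 0.8393.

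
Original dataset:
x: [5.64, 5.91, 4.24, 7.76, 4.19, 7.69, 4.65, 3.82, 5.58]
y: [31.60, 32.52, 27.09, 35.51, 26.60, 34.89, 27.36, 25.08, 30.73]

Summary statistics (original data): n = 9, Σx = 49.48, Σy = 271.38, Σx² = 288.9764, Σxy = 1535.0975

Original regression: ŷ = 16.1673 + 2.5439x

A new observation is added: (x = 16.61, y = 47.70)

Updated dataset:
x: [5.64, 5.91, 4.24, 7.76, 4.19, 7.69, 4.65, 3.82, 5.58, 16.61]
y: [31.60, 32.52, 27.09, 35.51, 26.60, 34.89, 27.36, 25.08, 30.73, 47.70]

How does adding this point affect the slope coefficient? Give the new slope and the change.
The slope changes from 2.5439 to 1.7067 (change of -0.8372, or -32.9%).

The new point has HIGH LEVERAGE: x = 16.61 is far from the original mean x̄ = 49.48/9 ≈ 5.50 (original range [3.82, 7.76]).

Step 1: Update the sums with the new point (n goes from 9 to 10)
Σx  = 49.48 + 16.61 = 66.09
Σy  = 271.38 + 47.70 = 319.08
Σx² = 288.9764 + 16.61² = 288.9764 + 275.8921 = 564.8685
Σxy = 1535.0975 + 16.61×47.70 = 1535.0975 + 792.2970 = 2327.3945

Step 2: Recompute the slope with b₁ = (nΣxy − ΣxΣy) / (nΣx² − (Σx)²)
Numerator   = 10×2327.3945 − 66.09×319.08 = 23273.9450 − 21087.9972 = 2185.9478
Denominator = 10×564.8685 − 66.09² = 5648.6850 − 4367.8881 = 1280.7969
b₁(new) = 2185.9478 / 1280.7969 = 1.7067

(Same formula on the original sums: (9×1535.0975 − 49.48×271.38) / (9×288.9764 − 49.48²) = 387.9951 / 152.5172 = 2.5439, matching the given fit.)

Step 3: Change in slope
Δβ₁ = 1.7067 − 2.5439 = -0.8372
Relative change = -0.8372 / 2.5439 × 100% = -32.9%
→ the slope decreases when the point is added.

A high-leverage point only changes the slope if it is off the original line; here y = 47.70 is below the original trend, so the slope decreases.
In practice: investigate whether it comes from the same population as the rest of the sample; refit with and without it and report both if conclusions differ.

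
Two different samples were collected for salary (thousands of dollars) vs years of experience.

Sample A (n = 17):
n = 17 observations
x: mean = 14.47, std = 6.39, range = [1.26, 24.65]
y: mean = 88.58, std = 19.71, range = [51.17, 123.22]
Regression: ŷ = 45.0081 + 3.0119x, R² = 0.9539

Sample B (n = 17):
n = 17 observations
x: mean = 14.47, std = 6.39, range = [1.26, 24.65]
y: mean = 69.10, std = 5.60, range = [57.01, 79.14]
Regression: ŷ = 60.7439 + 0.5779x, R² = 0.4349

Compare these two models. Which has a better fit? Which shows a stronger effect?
Model A has the better fit (R² = 0.9539 vs 0.4349). Model A shows the stronger effect (|β₁| = 3.0119 vs 0.5779).

Model Comparison:

Which explains more variance? (R²)
- Model A: R² = 0.9539 → 95.39% of variance in salary explained
- Model B: R² = 0.4349 → 43.49% of variance in salary explained
- 0.9539 > 0.4349 → Model A has the better fit

Strength of effect — compare |β₁|:
- Model A: β₁ = 3.0119 → predicted salary rises 3.0119 thousand dollars per additional year of experience
- Model B: β₁ = 0.5779 → predicted salary rises 0.5779 thousand dollars per additional year of experience
- |3.0119| > |0.5779| → Model A shows the stronger marginal effect

Notes:
- The two samples could reflect different populations, time periods, or measurement quality.
- A better fit (higher R²) doesn't necessarily mean a more important relationship.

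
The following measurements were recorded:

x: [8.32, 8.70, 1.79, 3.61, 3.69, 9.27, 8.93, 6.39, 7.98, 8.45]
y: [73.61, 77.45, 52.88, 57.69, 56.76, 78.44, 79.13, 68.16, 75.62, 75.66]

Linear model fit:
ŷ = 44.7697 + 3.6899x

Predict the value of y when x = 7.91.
ŷ = 73.9568

To predict y for x = 7.91, substitute into the regression equation:

ŷ = 44.7697 + 3.6899 × 7.91
ŷ = 44.7697 + 29.1871
ŷ = 73.9568

This is the fitted mean response at that x — an individual observation would come with a wider prediction interval.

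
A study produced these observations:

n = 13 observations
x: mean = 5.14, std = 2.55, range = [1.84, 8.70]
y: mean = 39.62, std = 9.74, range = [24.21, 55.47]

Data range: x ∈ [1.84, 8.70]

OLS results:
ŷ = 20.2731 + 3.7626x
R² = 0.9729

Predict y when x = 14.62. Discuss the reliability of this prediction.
ŷ = 75.2823 (extrapolation — x = 14.62 lies outside [1.84, 8.70], so reliability is low).

Prediction calculation:
ŷ = 20.2731 + 3.7626 × 14.62
ŷ = 75.2823

Reliability:
- Data range: x ∈ [1.84, 8.70]
- Prediction point: x = 14.62 is 5.92 units above the observed range → this is EXTRAPOLATION, not interpolation

Why that matters here:
- Real relationships often flatten, saturate, or turn nonlinear at extremes
- R² describes fit only over the sampled x values; it says nothing about behaviour beyond them

A defensible statement: 'if the linear trend continued to x = 14.62, y would be about 75.2823' — the premise is untested.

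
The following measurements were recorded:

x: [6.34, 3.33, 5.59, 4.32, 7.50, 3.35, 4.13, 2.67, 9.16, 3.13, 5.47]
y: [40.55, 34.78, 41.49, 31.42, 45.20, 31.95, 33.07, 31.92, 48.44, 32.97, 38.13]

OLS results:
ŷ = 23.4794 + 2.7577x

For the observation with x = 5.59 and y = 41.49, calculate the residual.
Residual = 2.5951

The residual is the difference between the actual value and the predicted value:

Residual = y - ŷ

Step 1: Calculate predicted value
ŷ = 23.4794 + 2.7577 × 5.59
ŷ = 38.8949

Step 2: Calculate residual
Residual = 41.49 - 38.8949
Residual = 2.5951

The residual is positive, so the observed y = 41.49 sits above the regression line (the line underestimates it by 2.5951).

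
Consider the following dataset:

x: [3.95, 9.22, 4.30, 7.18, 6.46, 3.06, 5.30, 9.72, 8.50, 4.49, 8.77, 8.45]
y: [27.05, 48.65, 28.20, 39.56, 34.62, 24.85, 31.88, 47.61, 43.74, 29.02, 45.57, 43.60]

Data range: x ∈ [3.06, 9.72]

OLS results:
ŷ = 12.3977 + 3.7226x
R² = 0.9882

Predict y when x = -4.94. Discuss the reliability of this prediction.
The equation gives ŷ = -5.9919; however x = -4.94 is 8.00 units below the observed range, so this extrapolated value should not be trusted.

Prediction calculation:
ŷ = 12.3977 + 3.7226 × (-4.94)
ŷ = -5.9919

Reliability:
- Data range: x ∈ [3.06, 9.72]
- Prediction point: x = -4.94 is 8.00 units below the observed range → this is EXTRAPOLATION, not interpolation

Why that matters here:
- The linear relationship may not hold outside the observed range
- There are no observations near this x to validate the fitted line there
- Real relationships often flatten, saturate, or turn nonlinear at extremes

A defensible statement: 'if the linear trend continued to x = -4.94, y would be about -5.9919' — the premise is untested.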